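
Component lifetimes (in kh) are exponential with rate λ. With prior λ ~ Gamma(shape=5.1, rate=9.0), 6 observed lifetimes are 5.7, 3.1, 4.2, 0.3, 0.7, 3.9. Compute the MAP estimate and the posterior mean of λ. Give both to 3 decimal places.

Σ times = 17.9. Posterior: Gamma(shape = 5.1+6 = 11.1, rate = 9.0+17.9 = 26.9).
Mode = (α−1)/β = 10.1/26.9 = 0.375.
Mean = α/β = 11.1/26.9 = 0.413.

MAP = 0.375; posterior mean = 0.413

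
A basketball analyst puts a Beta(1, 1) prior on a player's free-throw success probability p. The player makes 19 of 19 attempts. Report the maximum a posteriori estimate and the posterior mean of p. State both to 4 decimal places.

MAP = 1.0000, posterior mean = 0.9524

Posterior: Beta(1+19, 1+0) = Beta(20, 1).
Since β = 1 ≤ 1 and α > 1, the Beta density is monotone increasing on [0,1]; the mode is at 1.
Mean = 20/(20+1) = 0.9524.
Mode > mean: the posterior has a left tail.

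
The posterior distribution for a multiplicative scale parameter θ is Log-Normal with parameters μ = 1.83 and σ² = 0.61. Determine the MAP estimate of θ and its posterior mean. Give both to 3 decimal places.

MAP = 3.387; posterior mean = 8.457

Mode = exp(μ − σ²) = exp(1.22) = 3.387.
Mean = exp(μ + σ²/2) = exp(2.135) = 8.457.
Right-skewed posterior ⇒ mode < mean.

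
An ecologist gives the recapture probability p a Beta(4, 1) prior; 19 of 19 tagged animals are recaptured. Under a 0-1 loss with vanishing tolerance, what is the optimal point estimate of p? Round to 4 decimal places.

1.0000

Posterior: Beta(4+19, 1+0) = Beta(23, 1).
Since β = 1 ≤ 1 and α > 1, the Beta density is monotone increasing on [0,1]; the mode is at 1.
Mean = 23/(23+1) = 0.9583.
This is the posterior mode — the MAP estimate.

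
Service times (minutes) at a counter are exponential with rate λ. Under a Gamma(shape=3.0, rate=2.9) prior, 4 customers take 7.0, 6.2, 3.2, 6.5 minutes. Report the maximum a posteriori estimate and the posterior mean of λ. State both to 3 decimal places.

Σ times = 22.9. Posterior: Gamma(shape = 3.0+4 = 7.0, rate = 2.9+22.9 = 25.8).
Mode = (α−1)/β = 6.0/25.8 = 0.233.
Mean = α/β = 7.0/25.8 = 0.271.

MAP = 0.233, posterior mean = 0.271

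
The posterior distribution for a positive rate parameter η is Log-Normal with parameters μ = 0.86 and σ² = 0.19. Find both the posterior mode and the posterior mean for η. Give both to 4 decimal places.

Mode = exp(μ − σ²) = exp(0.67) = 1.9542.
Mean = exp(μ + σ²/2) = exp(0.955) = 2.5987.

η_MAP = 1.9542, E[η|data] = 2.5987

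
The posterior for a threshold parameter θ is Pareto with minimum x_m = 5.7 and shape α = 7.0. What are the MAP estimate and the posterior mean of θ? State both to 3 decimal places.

The Pareto density is strictly decreasing on [x_m, ∞), so the mode is x_m = 5.700.
Mean = α·x_m/(α−1) = 7.0·5.7/6.0 = 6.650.
The mean is pulled above the mode by the posterior's right skew.

θ_MAP = 5.700, E[θ|data] = 6.650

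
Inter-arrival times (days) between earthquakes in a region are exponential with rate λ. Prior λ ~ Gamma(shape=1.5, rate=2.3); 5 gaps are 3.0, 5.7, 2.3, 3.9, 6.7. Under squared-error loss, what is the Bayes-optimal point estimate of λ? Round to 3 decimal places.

Σ times = 21.6. Posterior: Gamma(shape = 1.5+5 = 6.5, rate = 2.3+21.6 = 23.9).
Mode = (α−1)/β = 5.5/23.9 = 0.230.
Mean = α/β = 6.5/23.9 = 0.272.
Squared-error loss ⇒ the optimal estimator is the posterior mean.

0.272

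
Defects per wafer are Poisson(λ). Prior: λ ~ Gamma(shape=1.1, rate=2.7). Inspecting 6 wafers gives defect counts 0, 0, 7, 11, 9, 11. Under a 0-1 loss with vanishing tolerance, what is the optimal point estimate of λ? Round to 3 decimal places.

4.379

Σ counts = 38. Posterior: Gamma(shape = 1.1+38 = 39.1, rate = 2.7+6 = 8.7).
Mode = (α−1)/β = 38.1/8.7 = 4.379.
Mean = α/β = 39.1/8.7 = 4.494.
This is the posterior mode — the MAP estimate.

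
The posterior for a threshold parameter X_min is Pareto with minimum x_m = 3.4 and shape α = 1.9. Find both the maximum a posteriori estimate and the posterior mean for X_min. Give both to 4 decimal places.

MAP: 3.4000. Posterior mean: 7.1778.

The Pareto density is strictly decreasing on [x_m, ∞), so the mode is x_m = 3.4000.
Mean = α·x_m/(α−1) = 1.9·3.4/0.9 = 7.1778.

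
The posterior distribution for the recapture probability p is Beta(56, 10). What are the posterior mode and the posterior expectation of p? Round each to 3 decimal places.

Mode = (56−1)/(56+10−2) = 55/64 = 0.859.
Mean = 56/(56+10) = 56/66 = 0.848.

posterior mode = 0.859, posterior expectation = 0.848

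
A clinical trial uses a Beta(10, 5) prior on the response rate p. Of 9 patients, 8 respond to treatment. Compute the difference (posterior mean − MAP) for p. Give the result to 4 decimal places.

-0.0227

Posterior: Beta(10+8, 5+1) = Beta(18, 6).
Mode = (18−1)/(18+6−2) = 17/22 = 0.7727.
Mean = 18/(18+6) = 18/24 = 0.7500.
Difference = 0.7500 − 0.7727 = -0.0227.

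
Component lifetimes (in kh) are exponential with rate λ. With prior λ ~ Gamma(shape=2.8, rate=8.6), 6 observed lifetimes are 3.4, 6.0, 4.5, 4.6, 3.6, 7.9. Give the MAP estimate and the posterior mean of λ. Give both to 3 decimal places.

Σ times = 30.0. Posterior: Gamma(shape = 2.8+6 = 8.8, rate = 8.6+30.0 = 38.6).
Mode = (α−1)/β = 7.8/38.6 = 0.202.
Mean = α/β = 8.8/38.6 = 0.228.

MAP = 0.202; posterior mean = 0.228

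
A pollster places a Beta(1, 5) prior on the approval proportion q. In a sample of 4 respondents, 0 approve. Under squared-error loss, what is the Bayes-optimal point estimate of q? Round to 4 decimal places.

Posterior: Beta(1+0, 5+4) = Beta(1, 9).
Since α = 1 ≤ 1 and β > 1, the Beta density is monotone decreasing on [0,1]; the mode is at 0.
Mean = 1/(1+9) = 0.1000.
Squared-error loss ⇒ the optimal estimator is the posterior mean.

0.1000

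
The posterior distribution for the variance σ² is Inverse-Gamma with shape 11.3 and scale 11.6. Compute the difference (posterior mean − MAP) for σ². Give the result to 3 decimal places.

0.183

Mode = β/(α+1) = 11.6/12.3 = 0.943.
Mean = β/(α−1) = 11.6/10.3 = 1.126.
Difference = 1.126 − 0.943 = 0.183.
Mean > mode: the posterior has a right tail.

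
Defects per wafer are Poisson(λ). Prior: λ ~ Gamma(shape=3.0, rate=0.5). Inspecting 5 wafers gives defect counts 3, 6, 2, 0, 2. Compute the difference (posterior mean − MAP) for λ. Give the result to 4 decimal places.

Σ counts = 13. Posterior: Gamma(shape = 3.0+13 = 16.0, rate = 0.5+5 = 5.5).
Mode = (α−1)/β = 15.0/5.5 = 2.7273.
Mean = α/β = 16.0/5.5 = 2.9091.
Difference = 2.9091 − 2.7273 = 0.1818.

0.1818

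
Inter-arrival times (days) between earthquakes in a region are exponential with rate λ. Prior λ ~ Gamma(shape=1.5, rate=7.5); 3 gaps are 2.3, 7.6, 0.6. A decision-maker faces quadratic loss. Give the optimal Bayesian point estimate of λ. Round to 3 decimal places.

0.250

Σ times = 10.5. Posterior: Gamma(shape = 1.5+3 = 4.5, rate = 7.5+10.5 = 18.0).
Mode = (α−1)/β = 3.5/18.0 = 0.194.
Mean = α/β = 4.5/18.0 = 0.250.
Quadratic loss ⇒ the optimal estimator is the posterior mean.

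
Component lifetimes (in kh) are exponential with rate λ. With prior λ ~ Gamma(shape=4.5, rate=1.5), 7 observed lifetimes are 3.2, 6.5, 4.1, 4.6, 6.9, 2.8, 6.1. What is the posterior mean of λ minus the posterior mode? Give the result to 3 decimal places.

0.028

Σ times = 34.2. Posterior: Gamma(shape = 4.5+7 = 11.5, rate = 1.5+34.2 = 35.7).
Mode = (α−1)/β = 10.5/35.7 = 0.294.
Mean = α/β = 11.5/35.7 = 0.322.
Difference = 0.322 − 0.294 = 0.028.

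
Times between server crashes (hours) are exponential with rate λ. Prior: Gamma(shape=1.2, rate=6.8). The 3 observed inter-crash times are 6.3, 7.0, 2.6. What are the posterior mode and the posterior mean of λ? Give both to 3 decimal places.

posterior mode = 0.141, posterior mean = 0.185

Σ times = 15.9. Posterior: Gamma(shape = 1.2+3 = 4.2, rate = 6.8+15.9 = 22.7).
Mode = (α−1)/β = 3.2/22.7 = 0.141.
Mean = α/β = 4.2/22.7 = 0.185.
Right-skewed posterior ⇒ mode < mean.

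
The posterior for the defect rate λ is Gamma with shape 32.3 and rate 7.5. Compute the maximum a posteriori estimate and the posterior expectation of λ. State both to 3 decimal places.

Mode = (α−1)/β = 31.3/7.5 = 4.173.
Mean = α/β = 32.3/7.5 = 4.307.
The posterior is right-skewed, so the mean exceeds the mode.

MAP = 4.173, posterior mean = 4.307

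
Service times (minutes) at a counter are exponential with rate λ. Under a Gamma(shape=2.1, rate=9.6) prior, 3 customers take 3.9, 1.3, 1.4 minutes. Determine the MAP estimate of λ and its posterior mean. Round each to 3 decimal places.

λ_MAP = 0.253, E[λ|data] = 0.315

Σ times = 6.6. Posterior: Gamma(shape = 2.1+3 = 5.1, rate = 9.6+6.6 = 16.2).
Mode = (α−1)/β = 4.1/16.2 = 0.253.
Mean = α/β = 5.1/16.2 = 0.315.
Mean > mode: the posterior has a right tail.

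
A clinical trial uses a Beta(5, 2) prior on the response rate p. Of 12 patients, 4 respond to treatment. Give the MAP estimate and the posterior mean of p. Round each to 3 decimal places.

MAP = 0.471; posterior mean = 0.474

Posterior: Beta(5+4, 2+8) = Beta(9, 10).
Mode = (9−1)/(9+10−2) = 8/17 = 0.471.
Mean = 9/(9+10) = 9/19 = 0.474.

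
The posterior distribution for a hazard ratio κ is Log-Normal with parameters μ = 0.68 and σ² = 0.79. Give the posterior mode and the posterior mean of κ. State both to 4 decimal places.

Mode = exp(μ − σ²) = exp(-0.11) = 0.8958.
Mean = exp(μ + σ²/2) = exp(1.075) = 2.9300.
Mean > mode: the posterior has a right tail.

MAP: 0.8958. Posterior mean: 2.9300.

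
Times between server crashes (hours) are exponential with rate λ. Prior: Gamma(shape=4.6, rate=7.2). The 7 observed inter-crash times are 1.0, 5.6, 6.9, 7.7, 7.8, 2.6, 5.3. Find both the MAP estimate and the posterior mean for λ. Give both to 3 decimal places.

Σ times = 36.9. Posterior: Gamma(shape = 4.6+7 = 11.6, rate = 7.2+36.9 = 44.1).
Mode = (α−1)/β = 10.6/44.1 = 0.240.
Mean = α/β = 11.6/44.1 = 0.263.
The mean is pulled above the mode by the posterior's right skew.

MAP estimate = 0.240, posterior mean = 0.263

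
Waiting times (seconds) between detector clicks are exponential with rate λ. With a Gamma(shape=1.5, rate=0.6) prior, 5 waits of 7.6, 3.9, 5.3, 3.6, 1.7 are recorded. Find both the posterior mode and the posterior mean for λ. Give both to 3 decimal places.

Σ times = 22.1. Posterior: Gamma(shape = 1.5+5 = 6.5, rate = 0.6+22.1 = 22.7).
Mode = (α−1)/β = 5.5/22.7 = 0.242.
Mean = α/β = 6.5/22.7 = 0.286.

MAP = 0.242; posterior mean = 0.286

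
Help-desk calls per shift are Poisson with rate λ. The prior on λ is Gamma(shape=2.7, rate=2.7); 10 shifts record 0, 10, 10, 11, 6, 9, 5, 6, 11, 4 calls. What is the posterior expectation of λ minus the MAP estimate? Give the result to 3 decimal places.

Σ counts = 72. Posterior: Gamma(shape = 2.7+72 = 74.7, rate = 2.7+10 = 12.7).
Mode = (α−1)/β = 73.7/12.7 = 5.803.
Mean = α/β = 74.7/12.7 = 5.882.
Difference = 5.882 − 5.803 = 0.079.
Right-skewed posterior ⇒ mode < mean.

0.079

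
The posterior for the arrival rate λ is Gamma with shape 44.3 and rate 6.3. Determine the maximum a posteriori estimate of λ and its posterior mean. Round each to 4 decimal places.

Mode = (α−1)/β = 43.3/6.3 = 6.8730.
Mean = α/β = 44.3/6.3 = 7.0317.
Right-skewed posterior ⇒ mode < mean.

MAP = 6.8730; posterior mean = 7.0317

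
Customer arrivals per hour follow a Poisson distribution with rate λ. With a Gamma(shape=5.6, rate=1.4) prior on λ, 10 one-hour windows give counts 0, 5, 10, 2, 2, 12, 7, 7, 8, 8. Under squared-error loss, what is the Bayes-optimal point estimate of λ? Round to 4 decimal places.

Σ counts = 61. Posterior: Gamma(shape = 5.6+61 = 66.6, rate = 1.4+10 = 11.4).
Mode = (α−1)/β = 65.6/11.4 = 5.7544.
Mean = α/β = 66.6/11.4 = 5.8421.
Squared-error loss ⇒ the optimal estimator is the posterior mean.

5.8421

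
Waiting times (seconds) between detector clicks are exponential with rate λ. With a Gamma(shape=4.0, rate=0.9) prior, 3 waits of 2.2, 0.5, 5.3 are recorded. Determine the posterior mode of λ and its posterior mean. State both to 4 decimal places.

λ_MAP = 0.6742, E[λ|data] = 0.7865

Σ times = 8.0. Posterior: Gamma(shape = 4.0+3 = 7.0, rate = 0.9+8.0 = 8.9).
Mode = (α−1)/β = 6.0/8.9 = 0.6742.
Mean = α/β = 7.0/8.9 = 0.7865.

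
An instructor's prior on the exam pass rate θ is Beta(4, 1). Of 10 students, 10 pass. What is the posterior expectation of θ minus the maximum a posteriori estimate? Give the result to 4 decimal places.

Posterior: Beta(4+10, 1+0) = Beta(14, 1).
Since β = 1 ≤ 1 and α > 1, the Beta density is monotone increasing on [0,1]; the mode is at 1.
Mean = 14/(14+1) = 0.9333.
Difference = 0.9333 − 1.0000 = -0.0667.
The posterior is left-skewed, so the mode exceeds the mean.

-0.0667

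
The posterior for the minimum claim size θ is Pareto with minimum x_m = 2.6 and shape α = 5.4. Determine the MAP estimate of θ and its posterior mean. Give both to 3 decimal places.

MAP = 2.600, posterior mean = 3.191

The Pareto density is strictly decreasing on [x_m, ∞), so the mode is x_m = 2.600.
Mean = α·x_m/(α−1) = 5.4·2.6/4.4 = 3.191.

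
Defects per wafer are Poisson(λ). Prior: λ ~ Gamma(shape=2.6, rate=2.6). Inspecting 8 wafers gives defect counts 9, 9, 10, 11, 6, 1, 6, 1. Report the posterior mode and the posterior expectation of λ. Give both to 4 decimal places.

MAP = 5.1509; posterior mean = 5.2453

Σ counts = 53. Posterior: Gamma(shape = 2.6+53 = 55.6, rate = 2.6+8 = 10.6).
Mode = (α−1)/β = 54.6/10.6 = 5.1509.
Mean = α/β = 55.6/10.6 = 5.2453.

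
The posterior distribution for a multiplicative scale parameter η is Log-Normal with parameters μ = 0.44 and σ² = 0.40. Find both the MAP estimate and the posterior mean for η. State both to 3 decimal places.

Mode = exp(μ − σ²) = exp(0.04) = 1.041.
Mean = exp(μ + σ²/2) = exp(0.640) = 1.896.
The posterior is right-skewed, so the mean exceeds the mode.

MAP = 1.041; posterior mean = 1.896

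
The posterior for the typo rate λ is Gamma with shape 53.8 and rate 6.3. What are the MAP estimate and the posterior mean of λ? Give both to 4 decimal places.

MAP estimate = 8.3810, posterior mean = 8.5397

Mode = (α−1)/β = 52.8/6.3 = 8.3810.
Mean = α/β = 53.8/6.3 = 8.5397.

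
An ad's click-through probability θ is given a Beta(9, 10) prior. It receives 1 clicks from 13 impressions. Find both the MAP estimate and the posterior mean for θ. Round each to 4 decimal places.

MAP: 0.3000. Posterior mean: 0.3125.

Posterior: Beta(9+1, 10+12) = Beta(10, 22).
Mode = (10−1)/(10+22−2) = 9/30 = 0.3000.
Mean = 10/(10+22) = 10/32 = 0.3125.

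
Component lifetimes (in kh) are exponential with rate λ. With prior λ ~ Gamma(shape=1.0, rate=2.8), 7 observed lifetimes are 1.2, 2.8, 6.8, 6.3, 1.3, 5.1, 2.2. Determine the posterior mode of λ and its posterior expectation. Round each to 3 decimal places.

Σ times = 25.7. Posterior: Gamma(shape = 1.0+7 = 8.0, rate = 2.8+25.7 = 28.5).
Mode = (α−1)/β = 7.0/28.5 = 0.246.
Mean = α/β = 8.0/28.5 = 0.281.
The mean is pulled above the mode by the posterior's right skew.

MAP = 0.246, posterior mean = 0.281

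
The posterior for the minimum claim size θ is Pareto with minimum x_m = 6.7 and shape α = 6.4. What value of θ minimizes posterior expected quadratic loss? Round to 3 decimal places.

7.941

The Pareto density is strictly decreasing on [x_m, ∞), so the mode is x_m = 6.700.
Mean = α·x_m/(α−1) = 6.4·6.7/5.4 = 7.941.
Quadratic loss ⇒ the optimal estimator is the posterior mean.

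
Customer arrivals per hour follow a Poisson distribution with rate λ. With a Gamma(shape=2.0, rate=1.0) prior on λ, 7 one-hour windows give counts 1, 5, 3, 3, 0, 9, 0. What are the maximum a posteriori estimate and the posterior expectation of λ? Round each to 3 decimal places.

MAP: 2.750. Posterior mean: 2.875.

Σ counts = 21. Posterior: Gamma(shape = 2.0+21 = 23.0, rate = 1.0+7 = 8.0).
Mode = (α−1)/β = 22.0/8.0 = 2.750.
Mean = α/β = 23.0/8.0 = 2.875.
The mean is pulled above the mode by the posterior's right skew.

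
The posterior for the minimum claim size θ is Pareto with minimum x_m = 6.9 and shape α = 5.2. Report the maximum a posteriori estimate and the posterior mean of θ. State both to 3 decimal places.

MAP: 6.900. Posterior mean: 8.543.

The Pareto density is strictly decreasing on [x_m, ∞), so the mode is x_m = 6.900.
Mean = α·x_m/(α−1) = 5.2·6.9/4.2 = 8.543.
Mean > mode: the posterior has a right tail.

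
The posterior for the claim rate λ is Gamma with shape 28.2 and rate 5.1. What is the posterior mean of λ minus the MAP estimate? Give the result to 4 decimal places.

0.1961

Mode = (α−1)/β = 27.2/5.1 = 5.3333.
Mean = α/β = 28.2/5.1 = 5.5294.
Difference = 5.5294 − 5.3333 = 0.1961.
Right-skewed posterior ⇒ mode < mean.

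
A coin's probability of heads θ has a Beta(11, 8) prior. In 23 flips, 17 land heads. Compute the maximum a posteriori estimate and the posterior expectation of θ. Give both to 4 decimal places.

Posterior: Beta(11+17, 8+6) = Beta(28, 14).
Mode = (28−1)/(28+14−2) = 27/40 = 0.6750.
Mean = 28/(28+14) = 28/42 = 0.6667.
The posterior is left-skewed, so the mode exceeds the mean.

maximum a posteriori estimate = 0.6750, posterior expectation = 0.6667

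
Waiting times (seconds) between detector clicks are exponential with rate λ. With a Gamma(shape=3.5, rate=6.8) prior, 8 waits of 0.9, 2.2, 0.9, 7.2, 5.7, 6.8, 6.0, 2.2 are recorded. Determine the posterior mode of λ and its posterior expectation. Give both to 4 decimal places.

Σ times = 31.9. Posterior: Gamma(shape = 3.5+8 = 11.5, rate = 6.8+31.9 = 38.7).
Mode = (α−1)/β = 10.5/38.7 = 0.2713.
Mean = α/β = 11.5/38.7 = 0.2972.
Right-skewed posterior ⇒ mode < mean.

posterior mode = 0.2713, posterior expectation = 0.2972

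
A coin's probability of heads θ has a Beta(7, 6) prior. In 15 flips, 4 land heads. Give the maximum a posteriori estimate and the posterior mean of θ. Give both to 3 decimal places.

Posterior: Beta(7+4, 6+11) = Beta(11, 17).
Mode = (11−1)/(11+17−2) = 10/26 = 0.385.
Mean = 11/(11+17) = 11/28 = 0.393.

maximum a posteriori estimate = 0.385, posterior mean = 0.393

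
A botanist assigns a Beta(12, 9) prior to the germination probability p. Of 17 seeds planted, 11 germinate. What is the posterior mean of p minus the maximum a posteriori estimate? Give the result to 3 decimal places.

-0.006

Posterior: Beta(12+11, 9+6) = Beta(23, 15).
Mode = (23−1)/(23+15−2) = 22/36 = 0.611.
Mean = 23/(23+15) = 23/38 = 0.605.
Difference = 0.605 − 0.611 = -0.006.
Left-skewed posterior ⇒ mean < mode.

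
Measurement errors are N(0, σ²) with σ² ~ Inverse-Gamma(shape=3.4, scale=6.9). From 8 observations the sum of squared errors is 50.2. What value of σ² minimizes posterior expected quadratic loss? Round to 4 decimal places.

5.0000

Posterior: Inverse-Gamma(shape = 3.4+8/2 = 7.4, scale = 6.9+50.2/2 = 32.0).
Mode = β/(α+1) = 32.0/8.4 = 3.8095.
Mean = β/(α−1) = 32.0/6.4 = 5.0000.
Quadratic loss ⇒ the optimal estimator is the posterior mean.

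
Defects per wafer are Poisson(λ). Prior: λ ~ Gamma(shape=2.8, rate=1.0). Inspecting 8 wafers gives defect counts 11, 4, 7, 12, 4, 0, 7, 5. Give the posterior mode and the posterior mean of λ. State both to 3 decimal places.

Σ counts = 50. Posterior: Gamma(shape = 2.8+50 = 52.8, rate = 1.0+8 = 9.0).
Mode = (α−1)/β = 51.8/9.0 = 5.756.
Mean = α/β = 52.8/9.0 = 5.867.

MAP: 5.756. Posterior mean: 5.867.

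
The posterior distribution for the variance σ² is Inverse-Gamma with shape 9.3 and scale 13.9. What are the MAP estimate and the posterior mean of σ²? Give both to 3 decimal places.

Mode = β/(α+1) = 13.9/10.3 = 1.350.
Mean = β/(α−1) = 13.9/8.3 = 1.675.
The posterior is right-skewed, so the mean exceeds the mode.

MAP = 1.350; posterior mean = 1.675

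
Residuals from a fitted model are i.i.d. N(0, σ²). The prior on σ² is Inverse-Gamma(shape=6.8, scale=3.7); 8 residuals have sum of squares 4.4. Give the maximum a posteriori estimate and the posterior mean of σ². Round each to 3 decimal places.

MAP = 0.500; posterior mean = 0.602

Posterior: Inverse-Gamma(shape = 6.8+8/2 = 10.8, scale = 3.7+4.4/2 = 5.9).
Mode = β/(α+1) = 5.9/11.8 = 0.500.
Mean = β/(α−1) = 5.9/9.8 = 0.602.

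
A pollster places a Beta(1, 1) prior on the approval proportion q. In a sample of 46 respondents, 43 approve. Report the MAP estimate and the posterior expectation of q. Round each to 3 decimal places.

MAP: 0.935. Posterior mean: 0.917.

Posterior: Beta(1+43, 1+3) = Beta(44, 4).
Mode = (44−1)/(44+4−2) = 43/46 = 0.935.
Mean = 44/(44+4) = 44/48 = 0.917.
The mean is pulled below the mode by the posterior's left skew.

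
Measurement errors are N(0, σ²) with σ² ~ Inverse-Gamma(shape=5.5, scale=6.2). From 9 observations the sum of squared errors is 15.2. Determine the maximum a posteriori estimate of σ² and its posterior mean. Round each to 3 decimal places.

Posterior: Inverse-Gamma(shape = 5.5+9/2 = 10.0, scale = 6.2+15.2/2 = 13.8).
Mode = β/(α+1) = 13.8/11.0 = 1.255.
Mean = β/(α−1) = 13.8/9.0 = 1.533.

σ²_MAP = 1.255, E[σ²|data] = 1.533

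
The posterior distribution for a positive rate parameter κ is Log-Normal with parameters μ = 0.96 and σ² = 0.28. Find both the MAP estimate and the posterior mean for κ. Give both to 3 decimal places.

MAP = 1.974; posterior mean = 3.004

Mode = exp(μ − σ²) = exp(0.68) = 1.974.
Mean = exp(μ + σ²/2) = exp(1.100) = 3.004.
The mean is pulled above the mode by the posterior's right skew.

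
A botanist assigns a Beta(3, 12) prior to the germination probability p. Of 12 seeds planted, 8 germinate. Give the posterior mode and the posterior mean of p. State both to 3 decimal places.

MAP: 0.400. Posterior mean: 0.407.

Posterior: Beta(3+8, 12+4) = Beta(11, 16).
Mode = (11−1)/(11+16−2) = 10/25 = 0.400.
Mean = 11/(11+16) = 11/27 = 0.407.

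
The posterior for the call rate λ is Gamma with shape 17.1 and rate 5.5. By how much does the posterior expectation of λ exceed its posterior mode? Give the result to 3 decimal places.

Mode = (α−1)/β = 16.1/5.5 = 2.927.
Mean = α/β = 17.1/5.5 = 3.109.
Difference = 3.109 − 2.927 = 0.182.

0.182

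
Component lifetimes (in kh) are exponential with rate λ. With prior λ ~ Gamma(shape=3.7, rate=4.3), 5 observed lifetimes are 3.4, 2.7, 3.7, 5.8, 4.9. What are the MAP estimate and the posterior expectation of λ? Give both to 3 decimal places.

Σ times = 20.5. Posterior: Gamma(shape = 3.7+5 = 8.7, rate = 4.3+20.5 = 24.8).
Mode = (α−1)/β = 7.7/24.8 = 0.310.
Mean = α/β = 8.7/24.8 = 0.351.

MAP = 0.310; posterior mean = 0.351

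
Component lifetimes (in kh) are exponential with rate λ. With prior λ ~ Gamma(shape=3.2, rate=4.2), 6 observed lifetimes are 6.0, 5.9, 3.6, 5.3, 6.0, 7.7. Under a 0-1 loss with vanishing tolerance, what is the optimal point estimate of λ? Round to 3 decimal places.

Σ times = 34.5. Posterior: Gamma(shape = 3.2+6 = 9.2, rate = 4.2+34.5 = 38.7).
Mode = (α−1)/β = 8.2/38.7 = 0.212.
Mean = α/β = 9.2/38.7 = 0.238.
This is the posterior mode — the MAP estimate.

0.212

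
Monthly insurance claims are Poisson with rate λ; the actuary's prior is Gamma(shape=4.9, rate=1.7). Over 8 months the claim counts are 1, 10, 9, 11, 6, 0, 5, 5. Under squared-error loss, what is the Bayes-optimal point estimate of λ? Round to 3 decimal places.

5.351

Σ counts = 47. Posterior: Gamma(shape = 4.9+47 = 51.9, rate = 1.7+8 = 9.7).
Mode = (α−1)/β = 50.9/9.7 = 5.247.
Mean = α/β = 51.9/9.7 = 5.351.
Squared-error loss ⇒ the optimal estimator is the posterior mean.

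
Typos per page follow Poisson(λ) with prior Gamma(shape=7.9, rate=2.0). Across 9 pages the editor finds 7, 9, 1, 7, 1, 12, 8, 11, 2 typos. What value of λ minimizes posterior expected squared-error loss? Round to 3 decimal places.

5.991

Σ counts = 58. Posterior: Gamma(shape = 7.9+58 = 65.9, rate = 2.0+9 = 11.0).
Mode = (α−1)/β = 64.9/11.0 = 5.900.
Mean = α/β = 65.9/11.0 = 5.991.
Squared-error loss ⇒ the optimal estimator is the posterior mean.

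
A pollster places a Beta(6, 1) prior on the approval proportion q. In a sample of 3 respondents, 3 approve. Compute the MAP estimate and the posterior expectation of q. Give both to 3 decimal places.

MAP = 1.000, posterior mean = 0.900

Posterior: Beta(6+3, 1+0) = Beta(9, 1).
Since β = 1 ≤ 1 and α > 1, the Beta density is monotone increasing on [0,1]; the mode is at 1.
Mean = 9/(9+1) = 0.900.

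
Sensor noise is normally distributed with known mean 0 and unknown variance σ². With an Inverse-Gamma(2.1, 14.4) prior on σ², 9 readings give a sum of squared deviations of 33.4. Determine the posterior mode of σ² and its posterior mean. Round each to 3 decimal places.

Posterior: Inverse-Gamma(shape = 2.1+9/2 = 6.6, scale = 14.4+33.4/2 = 31.1).
Mode = β/(α+1) = 31.1/7.6 = 4.092.
Mean = β/(α−1) = 31.1/5.6 = 5.554.

MAP: 4.092. Posterior mean: 5.554.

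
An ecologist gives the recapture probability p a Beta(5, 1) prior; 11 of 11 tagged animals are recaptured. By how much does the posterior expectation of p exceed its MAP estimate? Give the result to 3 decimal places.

-0.059

Posterior: Beta(5+11, 1+0) = Beta(16, 1).
Since β = 1 ≤ 1 and α > 1, the Beta density is monotone increasing on [0,1]; the mode is at 1.
Mean = 16/(16+1) = 0.941.
Difference = 0.941 − 1.000 = -0.059.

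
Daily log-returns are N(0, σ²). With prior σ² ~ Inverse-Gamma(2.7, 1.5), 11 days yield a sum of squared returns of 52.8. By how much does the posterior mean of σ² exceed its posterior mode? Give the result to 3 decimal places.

Posterior: Inverse-Gamma(shape = 2.7+11/2 = 8.2, scale = 1.5+52.8/2 = 27.9).
Mode = β/(α+1) = 27.9/9.2 = 3.033.
Mean = β/(α−1) = 27.9/7.2 = 3.875.
Difference = 3.875 − 3.033 = 0.842.

0.842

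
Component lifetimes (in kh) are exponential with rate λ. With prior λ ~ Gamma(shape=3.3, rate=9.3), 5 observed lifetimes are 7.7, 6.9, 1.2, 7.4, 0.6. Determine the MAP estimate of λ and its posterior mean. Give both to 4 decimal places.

Σ times = 23.8. Posterior: Gamma(shape = 3.3+5 = 8.3, rate = 9.3+23.8 = 33.1).
Mode = (α−1)/β = 7.3/33.1 = 0.2205.
Mean = α/β = 8.3/33.1 = 0.2508.

MAP: 0.2205. Posterior mean: 0.2508.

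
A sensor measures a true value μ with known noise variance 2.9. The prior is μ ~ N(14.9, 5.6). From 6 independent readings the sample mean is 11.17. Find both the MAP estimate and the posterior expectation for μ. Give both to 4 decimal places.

Posterior for μ is Normal. Precision-weighted mean: (1/5.6·14.9 + 6/2.9·11.17) / (1/5.6 + 6/2.9) = 11.4664.
A Normal posterior is symmetric, so mode = mean.

MAP estimate = 11.4664, posterior expectation = 11.4664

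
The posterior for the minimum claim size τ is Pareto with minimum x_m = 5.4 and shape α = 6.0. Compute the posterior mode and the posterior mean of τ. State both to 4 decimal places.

The Pareto density is strictly decreasing on [x_m, ∞), so the mode is x_m = 5.4000.
Mean = α·x_m/(α−1) = 6.0·5.4/5.0 = 6.4800.

MAP = 5.4000, posterior mean = 6.4800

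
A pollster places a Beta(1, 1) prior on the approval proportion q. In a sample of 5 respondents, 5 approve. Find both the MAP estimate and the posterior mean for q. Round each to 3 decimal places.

Posterior: Beta(1+5, 1+0) = Beta(6, 1).
Since β = 1 ≤ 1 and α > 1, the Beta density is monotone increasing on [0,1]; the mode is at 1.
Mean = 6/(6+1) = 0.857.

MAP = 1.000, posterior mean = 0.857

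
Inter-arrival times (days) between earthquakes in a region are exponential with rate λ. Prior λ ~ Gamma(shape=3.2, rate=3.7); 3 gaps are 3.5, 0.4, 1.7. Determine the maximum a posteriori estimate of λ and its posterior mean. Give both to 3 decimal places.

Σ times = 5.6. Posterior: Gamma(shape = 3.2+3 = 6.2, rate = 3.7+5.6 = 9.3).
Mode = (α−1)/β = 5.2/9.3 = 0.559.
Mean = α/β = 6.2/9.3 = 0.667.
The posterior is right-skewed, so the mean exceeds the mode.

MAP = 0.559; posterior mean = 0.667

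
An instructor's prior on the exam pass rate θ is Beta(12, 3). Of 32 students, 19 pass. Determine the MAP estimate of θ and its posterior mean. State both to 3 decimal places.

θ_MAP = 0.667, E[θ|data] = 0.660

Posterior: Beta(12+19, 3+13) = Beta(31, 16).
Mode = (31−1)/(31+16−2) = 30/45 = 0.667.
Mean = 31/(31+16) = 31/47 = 0.660.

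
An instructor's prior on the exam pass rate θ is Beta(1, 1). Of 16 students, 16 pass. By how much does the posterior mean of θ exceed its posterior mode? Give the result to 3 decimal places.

Posterior: Beta(1+16, 1+0) = Beta(17, 1).
Since β = 1 ≤ 1 and α > 1, the Beta density is monotone increasing on [0,1]; the mode is at 1.
Mean = 17/(17+1) = 0.944.
Difference = 0.944 − 1.000 = -0.056.

-0.056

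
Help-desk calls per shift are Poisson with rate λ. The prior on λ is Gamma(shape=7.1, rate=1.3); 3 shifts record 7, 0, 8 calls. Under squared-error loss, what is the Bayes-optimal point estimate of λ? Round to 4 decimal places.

Σ counts = 15. Posterior: Gamma(shape = 7.1+15 = 22.1, rate = 1.3+3 = 4.3).
Mode = (α−1)/β = 21.1/4.3 = 4.9070.
Mean = α/β = 22.1/4.3 = 5.1395.
Squared-error loss ⇒ the optimal estimator is the posterior mean.

5.1395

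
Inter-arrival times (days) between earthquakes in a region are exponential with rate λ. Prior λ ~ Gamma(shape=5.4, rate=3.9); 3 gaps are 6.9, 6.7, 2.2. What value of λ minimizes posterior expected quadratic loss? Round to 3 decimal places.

0.426

Σ times = 15.8. Posterior: Gamma(shape = 5.4+3 = 8.4, rate = 3.9+15.8 = 19.7).
Mode = (α−1)/β = 7.4/19.7 = 0.376.
Mean = α/β = 8.4/19.7 = 0.426.
Quadratic loss ⇒ the optimal estimator is the posterior mean.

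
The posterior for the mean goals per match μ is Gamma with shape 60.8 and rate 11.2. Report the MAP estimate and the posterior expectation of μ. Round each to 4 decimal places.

Mode = (α−1)/β = 59.8/11.2 = 5.3393.
Mean = α/β = 60.8/11.2 = 5.4286.
Right-skewed posterior ⇒ mode < mean.

MAP: 5.3393. Posterior mean: 5.4286.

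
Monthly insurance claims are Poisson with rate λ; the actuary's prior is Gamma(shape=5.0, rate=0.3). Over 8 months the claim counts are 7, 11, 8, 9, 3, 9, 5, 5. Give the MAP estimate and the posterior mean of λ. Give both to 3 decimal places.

MAP = 7.349, posterior mean = 7.470

Σ counts = 57. Posterior: Gamma(shape = 5.0+57 = 62.0, rate = 0.3+8 = 8.3).
Mode = (α−1)/β = 61.0/8.3 = 7.349.
Mean = α/β = 62.0/8.3 = 7.470.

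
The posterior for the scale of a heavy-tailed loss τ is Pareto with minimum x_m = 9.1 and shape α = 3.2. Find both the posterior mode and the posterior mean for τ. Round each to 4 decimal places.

The Pareto density is strictly decreasing on [x_m, ∞), so the mode is x_m = 9.1000.
Mean = α·x_m/(α−1) = 3.2·9.1/2.2 = 13.2364.

MAP = 9.1000; posterior mean = 13.2364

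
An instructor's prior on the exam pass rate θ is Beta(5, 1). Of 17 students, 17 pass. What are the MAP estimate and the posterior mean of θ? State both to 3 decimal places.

MAP = 1.000, posterior mean = 0.957

Posterior: Beta(5+17, 1+0) = Beta(22, 1).
Since β = 1 ≤ 1 and α > 1, the Beta density is monotone increasing on [0,1]; the mode is at 1.
Mean = 22/(22+1) = 0.957.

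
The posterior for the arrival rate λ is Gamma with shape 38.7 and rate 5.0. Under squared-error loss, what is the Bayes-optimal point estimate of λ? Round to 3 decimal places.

Mode = (α−1)/β = 37.7/5.0 = 7.540.
Mean = α/β = 38.7/5.0 = 7.740.
Squared-error loss ⇒ the optimal estimator is the posterior mean.

7.740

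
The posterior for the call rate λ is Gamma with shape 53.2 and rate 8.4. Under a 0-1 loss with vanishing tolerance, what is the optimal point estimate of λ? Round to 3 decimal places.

6.214

Mode = (α−1)/β = 52.2/8.4 = 6.214.
Mean = α/β = 53.2/8.4 = 6.333.
This is the posterior mode — the MAP estimate.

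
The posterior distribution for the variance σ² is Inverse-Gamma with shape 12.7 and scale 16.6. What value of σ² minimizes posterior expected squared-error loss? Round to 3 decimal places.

Mode = β/(α+1) = 16.6/13.7 = 1.212.
Mean = β/(α−1) = 16.6/11.7 = 1.419.
Squared-error loss ⇒ the optimal estimator is the posterior mean.

1.419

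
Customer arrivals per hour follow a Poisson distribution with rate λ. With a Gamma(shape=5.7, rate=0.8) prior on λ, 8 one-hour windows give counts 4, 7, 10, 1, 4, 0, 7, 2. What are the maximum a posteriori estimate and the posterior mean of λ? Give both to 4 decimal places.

maximum a posteriori estimate = 4.5114, posterior mean = 4.6250

Σ counts = 35. Posterior: Gamma(shape = 5.7+35 = 40.7, rate = 0.8+8 = 8.8).
Mode = (α−1)/β = 39.7/8.8 = 4.5114.
Mean = α/β = 40.7/8.8 = 4.6250.
Right-skewed posterior ⇒ mode < mean.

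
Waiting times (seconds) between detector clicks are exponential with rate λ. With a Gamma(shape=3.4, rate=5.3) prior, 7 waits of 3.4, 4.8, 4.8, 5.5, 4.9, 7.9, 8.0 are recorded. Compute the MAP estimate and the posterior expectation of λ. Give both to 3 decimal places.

Σ times = 39.3. Posterior: Gamma(shape = 3.4+7 = 10.4, rate = 5.3+39.3 = 44.6).
Mode = (α−1)/β = 9.4/44.6 = 0.211.
Mean = α/β = 10.4/44.6 = 0.233.

MAP: 0.211. Posterior mean: 0.233.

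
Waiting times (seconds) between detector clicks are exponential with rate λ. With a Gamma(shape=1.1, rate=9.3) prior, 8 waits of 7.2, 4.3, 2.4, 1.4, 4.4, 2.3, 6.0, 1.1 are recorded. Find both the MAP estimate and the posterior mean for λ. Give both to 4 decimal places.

Σ times = 29.1. Posterior: Gamma(shape = 1.1+8 = 9.1, rate = 9.3+29.1 = 38.4).
Mode = (α−1)/β = 8.1/38.4 = 0.2109.
Mean = α/β = 9.1/38.4 = 0.2370.
The mean is pulled above the mode by the posterior's right skew.

MAP = 0.2109, posterior mean = 0.2370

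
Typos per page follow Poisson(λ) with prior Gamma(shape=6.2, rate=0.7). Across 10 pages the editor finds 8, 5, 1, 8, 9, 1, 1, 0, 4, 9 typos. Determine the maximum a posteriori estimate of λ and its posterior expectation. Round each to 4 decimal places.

MAP = 4.7850, posterior mean = 4.8785

Σ counts = 46. Posterior: Gamma(shape = 6.2+46 = 52.2, rate = 0.7+10 = 10.7).
Mode = (α−1)/β = 51.2/10.7 = 4.7850.
Mean = α/β = 52.2/10.7 = 4.8785.
The posterior is right-skewed, so the mean exceeds the mode.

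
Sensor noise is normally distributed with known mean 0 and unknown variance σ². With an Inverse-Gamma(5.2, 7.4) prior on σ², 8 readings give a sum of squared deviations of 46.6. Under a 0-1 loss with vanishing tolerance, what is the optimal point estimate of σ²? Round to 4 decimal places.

3.0098

Posterior: Inverse-Gamma(shape = 5.2+8/2 = 9.2, scale = 7.4+46.6/2 = 30.7).
Mode = β/(α+1) = 30.7/10.2 = 3.0098.
Mean = β/(α−1) = 30.7/8.2 = 3.7439.
This is the posterior mode — the MAP estimate.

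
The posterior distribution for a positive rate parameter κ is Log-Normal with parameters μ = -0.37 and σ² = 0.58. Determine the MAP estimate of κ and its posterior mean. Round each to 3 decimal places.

Mode = exp(μ − σ²) = exp(-0.95) = 0.387.
Mean = exp(μ + σ²/2) = exp(-0.080) = 0.923.

MAP estimate = 0.387, posterior mean = 0.923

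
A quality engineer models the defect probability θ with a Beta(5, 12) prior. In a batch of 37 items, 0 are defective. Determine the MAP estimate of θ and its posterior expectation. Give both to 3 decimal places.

MAP = 0.077, posterior mean = 0.093

Posterior: Beta(5+0, 12+37) = Beta(5, 49).
Mode = (5−1)/(5+49−2) = 4/52 = 0.077.
Mean = 5/(5+49) = 5/54 = 0.093.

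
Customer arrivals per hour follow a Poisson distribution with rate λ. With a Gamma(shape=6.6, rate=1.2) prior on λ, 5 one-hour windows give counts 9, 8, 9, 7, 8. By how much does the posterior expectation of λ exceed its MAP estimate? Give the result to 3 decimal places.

0.161

Σ counts = 41. Posterior: Gamma(shape = 6.6+41 = 47.6, rate = 1.2+5 = 6.2).
Mode = (α−1)/β = 46.6/6.2 = 7.516.
Mean = α/β = 47.6/6.2 = 7.677.
Difference = 7.677 − 7.516 = 0.161.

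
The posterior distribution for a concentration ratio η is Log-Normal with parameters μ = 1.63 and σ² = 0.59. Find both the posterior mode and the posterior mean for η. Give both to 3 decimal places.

MAP: 2.829. Posterior mean: 6.855.

Mode = exp(μ − σ²) = exp(1.04) = 2.829.
Mean = exp(μ + σ²/2) = exp(1.925) = 6.855.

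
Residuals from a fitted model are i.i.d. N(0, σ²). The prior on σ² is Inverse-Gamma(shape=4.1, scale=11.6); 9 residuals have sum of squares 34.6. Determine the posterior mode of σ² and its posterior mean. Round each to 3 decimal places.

MAP: 3.010. Posterior mean: 3.803.

Posterior: Inverse-Gamma(shape = 4.1+9/2 = 8.6, scale = 11.6+34.6/2 = 28.9).
Mode = β/(α+1) = 28.9/9.6 = 3.010.
Mean = β/(α−1) = 28.9/7.6 = 3.803.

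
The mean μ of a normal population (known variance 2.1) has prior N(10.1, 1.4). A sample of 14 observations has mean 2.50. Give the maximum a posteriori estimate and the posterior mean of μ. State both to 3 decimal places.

Posterior for μ is Normal. Precision-weighted mean: (1/1.4·10.1 + 14/2.1·2.50) / (1/1.4 + 14/2.1) = 3.235.
A Normal posterior is symmetric, so mode = mean.

MAP = 3.235; posterior mean = 3.235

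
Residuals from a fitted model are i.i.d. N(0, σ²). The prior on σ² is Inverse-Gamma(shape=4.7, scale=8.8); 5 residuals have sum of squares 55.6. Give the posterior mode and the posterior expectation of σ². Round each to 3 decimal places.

MAP = 4.463; posterior mean = 5.903

Posterior: Inverse-Gamma(shape = 4.7+5/2 = 7.2, scale = 8.8+55.6/2 = 36.6).
Mode = β/(α+1) = 36.6/8.2 = 4.463.
Mean = β/(α−1) = 36.6/6.2 = 5.903.
The posterior is right-skewed, so the mean exceeds the mode.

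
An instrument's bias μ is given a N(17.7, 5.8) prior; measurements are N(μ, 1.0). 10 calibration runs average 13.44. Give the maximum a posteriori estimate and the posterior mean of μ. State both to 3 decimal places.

Posterior for μ is Normal. Precision-weighted mean: (1/5.8·17.7 + 10/1.0·13.44) / (1/5.8 + 10/1.0) = 13.512.
A Normal posterior is symmetric, so mode = mean.

μ_MAP = 13.512, E[μ|data] = 13.512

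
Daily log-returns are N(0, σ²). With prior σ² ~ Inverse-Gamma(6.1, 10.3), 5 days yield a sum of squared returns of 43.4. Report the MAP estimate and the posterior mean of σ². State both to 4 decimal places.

MAP: 3.3333. Posterior mean: 4.2105.

Posterior: Inverse-Gamma(shape = 6.1+5/2 = 8.6, scale = 10.3+43.4/2 = 32.0).
Mode = β/(α+1) = 32.0/9.6 = 3.3333.
Mean = β/(α−1) = 32.0/7.6 = 4.2105.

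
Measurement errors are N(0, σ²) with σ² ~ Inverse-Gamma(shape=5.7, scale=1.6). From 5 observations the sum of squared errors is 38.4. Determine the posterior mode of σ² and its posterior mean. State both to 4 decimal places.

Posterior: Inverse-Gamma(shape = 5.7+5/2 = 8.2, scale = 1.6+38.4/2 = 20.8).
Mode = β/(α+1) = 20.8/9.2 = 2.2609.
Mean = β/(α−1) = 20.8/7.2 = 2.8889.

σ²_MAP = 2.2609, E[σ²|data] = 2.8889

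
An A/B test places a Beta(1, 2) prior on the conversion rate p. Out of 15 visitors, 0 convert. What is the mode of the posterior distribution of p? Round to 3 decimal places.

0.000

Posterior: Beta(1+0, 2+15) = Beta(1, 17).
Since α = 1 ≤ 1 and β > 1, the Beta density is monotone decreasing on [0,1]; the mode is at 0.
Mean = 1/(1+17) = 0.056.
This is the posterior mode — the MAP estimate.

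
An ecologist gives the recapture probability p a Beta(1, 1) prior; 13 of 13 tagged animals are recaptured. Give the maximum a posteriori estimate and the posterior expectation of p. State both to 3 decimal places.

Posterior: Beta(1+13, 1+0) = Beta(14, 1).
Since β = 1 ≤ 1 and α > 1, the Beta density is monotone increasing on [0,1]; the mode is at 1.
Mean = 14/(14+1) = 0.933.
The posterior is left-skewed, so the mode exceeds the mean.

p_MAP = 1.000, E[p|data] = 0.933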